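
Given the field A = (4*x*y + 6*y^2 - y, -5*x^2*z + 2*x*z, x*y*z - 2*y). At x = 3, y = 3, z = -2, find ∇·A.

∂A₁/∂x = 4*y
∂A₂/∂y = 0
∂A₃/∂z = x*y
∇·A = x*y + 4*y
At (3, 3, -2): 21.

21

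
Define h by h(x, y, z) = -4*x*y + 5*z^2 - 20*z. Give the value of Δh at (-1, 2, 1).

10

∂²h/∂x² = 0
∂²h/∂y² = 0
∂²h/∂z² = 10
∇²h = 10
At (-1, 2, 1): 10.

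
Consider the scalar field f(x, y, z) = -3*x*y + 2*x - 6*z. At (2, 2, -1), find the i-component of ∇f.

-4

(∇f)_1 = ∂f/∂x = -3*y + 2
At (2, 2, -1): -4.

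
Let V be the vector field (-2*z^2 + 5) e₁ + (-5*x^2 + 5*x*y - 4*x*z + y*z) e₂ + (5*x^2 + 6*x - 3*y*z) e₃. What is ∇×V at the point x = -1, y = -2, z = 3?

(-11, -8, -12)

(∇×V)₁ = ∂V₃/∂y − ∂V₂/∂z = 4*x - y - 3*z
(∇×V)₂ = ∂V₁/∂z − ∂V₃/∂x = -10*x - 4*z - 6
(∇×V)₃ = ∂V₂/∂x − ∂V₁/∂y = -10*x + 5*y - 4*z
∇×V = (4*x - y - 3*z, -10*x - 4*z - 6, -10*x + 5*y - 4*z)
At (-1, -2, 3): (-11, -8, -12).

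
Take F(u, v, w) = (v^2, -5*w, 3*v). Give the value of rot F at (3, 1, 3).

(∇×F)₁ = ∂F₃/∂v − ∂F₂/∂w = 8
(∇×F)₂ = ∂F₁/∂w − ∂F₃/∂u = 0
(∇×F)₃ = ∂F₂/∂u − ∂F₁/∂v = -2*v
∇×F = (8, 0, -2*v)
At (3, 1, 3): (8, 0, -2).

(8, 0, -2)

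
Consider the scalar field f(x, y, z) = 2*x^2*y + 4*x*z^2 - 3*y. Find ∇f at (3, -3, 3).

(0, 15, 72)

∂f/∂x = 4*x*y + 4*z^2
∂f/∂y = 2*x^2 - 3
∂f/∂z = 8*x*z
∇f = (4*x*y + 4*z^2, 2*x^2 - 3, 8*x*z)
At (3, -3, 3): (0, 15, 72).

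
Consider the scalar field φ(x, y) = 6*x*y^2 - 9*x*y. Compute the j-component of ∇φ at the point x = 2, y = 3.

(∇φ)_2 = ∂φ/∂y = 12*x*y - 9*x
At (2, 3): 54.

54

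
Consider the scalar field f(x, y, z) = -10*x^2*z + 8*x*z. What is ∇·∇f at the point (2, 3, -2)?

∂²f/∂x² = -20*z
∂²f/∂y² = 0
∂²f/∂z² = 0
∇²f = -20*z
At (2, 3, -2): 40.

40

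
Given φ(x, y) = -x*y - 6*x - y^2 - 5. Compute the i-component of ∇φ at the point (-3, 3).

-9

(∇φ)_1 = ∂φ/∂x = -y - 6
At (-3, 3): -9.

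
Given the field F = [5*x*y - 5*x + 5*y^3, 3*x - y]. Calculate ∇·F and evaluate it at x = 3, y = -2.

∂F₁/∂x = 5*y - 5
∂F₂/∂y = -1
∇·F = 5*y - 6
At (3, -2): -16.

-16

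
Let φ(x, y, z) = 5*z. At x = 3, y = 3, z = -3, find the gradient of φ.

∂φ/∂x = 0
∂φ/∂y = 0
∂φ/∂z = 5
∇φ = (0, 0, 5)
At (3, 3, -3): (0, 0, 5).

(0, 0, 5)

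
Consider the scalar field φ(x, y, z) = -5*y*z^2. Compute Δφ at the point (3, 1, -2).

∂²φ/∂x² = 0
∂²φ/∂y² = 0
∂²φ/∂z² = -10*y
∇²φ = -10*y
At (3, 1, -2): -10.

-10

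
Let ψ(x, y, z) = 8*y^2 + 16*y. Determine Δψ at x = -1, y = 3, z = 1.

16

∂²ψ/∂x² = 0
∂²ψ/∂y² = 16
∂²ψ/∂z² = 0
∇²ψ = 16
At (-1, 3, 1): 16.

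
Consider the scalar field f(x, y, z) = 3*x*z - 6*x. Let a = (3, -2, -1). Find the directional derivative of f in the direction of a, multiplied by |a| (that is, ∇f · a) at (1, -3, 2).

∂f/∂x = 3*z - 6
∂f/∂y = 0
∂f/∂z = 3*x
∇f at (1, -3, 2) = (0, 0, 3)
∇f · a = (0)(3) + (0)(-2) + (3)(-1) = -3

-3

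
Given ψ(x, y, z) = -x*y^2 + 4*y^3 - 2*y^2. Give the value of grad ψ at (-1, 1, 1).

(-1, 10, 0)

∂ψ/∂x = -y^2
∂ψ/∂y = -2*x*y + 12*y^2 - 4*y
∂ψ/∂z = 0
∇ψ = (-y^2, -2*x*y + 12*y^2 - 4*y, 0)
At (-1, 1, 1): (-1, 10, 0).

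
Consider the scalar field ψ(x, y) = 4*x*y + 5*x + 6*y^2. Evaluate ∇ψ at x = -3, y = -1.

(1, -24)

∂ψ/∂x = 4*y + 5
∂ψ/∂y = 4*x + 12*y
∇ψ = (4*y + 5, 4*x + 12*y)
At (-3, -1): (1, -24).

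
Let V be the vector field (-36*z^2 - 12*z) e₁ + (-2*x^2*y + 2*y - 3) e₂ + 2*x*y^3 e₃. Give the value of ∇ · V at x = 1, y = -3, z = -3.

∂V₁/∂x = 0
∂V₂/∂y = -2*x^2 + 2
∂V₃/∂z = 0
∇·V = -2*x^2 + 2
At (1, -3, -3): 0.

0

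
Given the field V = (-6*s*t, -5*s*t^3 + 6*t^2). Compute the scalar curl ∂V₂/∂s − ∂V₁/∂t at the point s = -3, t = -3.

∂V₂/∂s = -5*t^3
∂V₁/∂t = -6*s
Scalar curl = 6*s - 5*t^3
At (-3, -3): 117.

117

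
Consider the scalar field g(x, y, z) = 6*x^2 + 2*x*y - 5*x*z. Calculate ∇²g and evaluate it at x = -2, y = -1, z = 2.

∂²g/∂x² = 12
∂²g/∂y² = 0
∂²g/∂z² = 0
∇²g = 12
At (-2, -1, 2): 12.

12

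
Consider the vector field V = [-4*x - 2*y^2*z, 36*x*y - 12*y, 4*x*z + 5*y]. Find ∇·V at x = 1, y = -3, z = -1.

∂V₁/∂x = -4
∂V₂/∂y = 36*x - 12
∂V₃/∂z = 4*x
∇·V = 40*x - 16
At (1, -3, -1): 24.

24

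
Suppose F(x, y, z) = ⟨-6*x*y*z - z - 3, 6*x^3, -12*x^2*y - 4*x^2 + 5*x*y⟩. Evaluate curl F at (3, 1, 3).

(∇×F)₁ = ∂F₃/∂y − ∂F₂/∂z = -12*x^2 + 5*x
(∇×F)₂ = ∂F₁/∂z − ∂F₃/∂x = 18*x*y + 8*x - 5*y - 1
(∇×F)₃ = ∂F₂/∂x − ∂F₁/∂y = 18*x^2 + 6*x*z
∇×F = (-12*x^2 + 5*x, 18*x*y + 8*x - 5*y - 1, 18*x^2 + 6*x*z)
At (3, 1, 3): (-93, 72, 216).

(-93, 72, 216)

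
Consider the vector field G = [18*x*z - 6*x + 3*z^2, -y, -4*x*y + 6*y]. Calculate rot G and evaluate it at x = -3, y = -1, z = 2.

(∇×G)₁ = ∂G₃/∂y − ∂G₂/∂z = -4*x + 6
(∇×G)₂ = ∂G₁/∂z − ∂G₃/∂x = 18*x + 4*y + 6*z
(∇×G)₃ = ∂G₂/∂x − ∂G₁/∂y = 0
∇×G = (-4*x + 6, 18*x + 4*y + 6*z, 0)
At (-3, -1, 2): (18, -46, 0).

(18, -46, 0)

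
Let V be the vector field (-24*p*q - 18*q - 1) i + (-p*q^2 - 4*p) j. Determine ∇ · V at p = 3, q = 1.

∂V₁/∂p = -24*q
∂V₂/∂q = -2*p*q
∇·V = -2*p*q - 24*q
At (3, 1): -30.

-30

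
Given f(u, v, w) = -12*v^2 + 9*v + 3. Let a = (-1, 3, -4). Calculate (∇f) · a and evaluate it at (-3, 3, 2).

∂f/∂u = 0
∂f/∂v = -24*v + 9
∂f/∂w = 0
∇f at (-3, 3, 2) = (0, -63, 0)
∇f · a = (0)(-1) + (-63)(3) + (0)(-4) = -189

-189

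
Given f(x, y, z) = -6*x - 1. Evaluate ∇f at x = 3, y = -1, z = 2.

(-6, 0, 0)

∂f/∂x = -6
∂f/∂y = 0
∂f/∂z = 0
∇f = (-6, 0, 0)
At (3, -1, 2): (-6, 0, 0).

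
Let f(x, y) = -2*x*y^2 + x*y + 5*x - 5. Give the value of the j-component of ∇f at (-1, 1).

(∇f)_2 = ∂f/∂y = -4*x*y + x
At (-1, 1): 3.

3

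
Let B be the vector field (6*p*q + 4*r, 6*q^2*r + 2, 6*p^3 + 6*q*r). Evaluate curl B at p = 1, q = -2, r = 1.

(-18, -14, -6)

(∇×B)₁ = ∂B₃/∂q − ∂B₂/∂r = -6*q^2 + 6*r
(∇×B)₂ = ∂B₁/∂r − ∂B₃/∂p = -18*p^2 + 4
(∇×B)₃ = ∂B₂/∂p − ∂B₁/∂q = -6*p
∇×B = (-6*q^2 + 6*r, -18*p^2 + 4, -6*p)
At (1, -2, 1): (-18, -14, -6).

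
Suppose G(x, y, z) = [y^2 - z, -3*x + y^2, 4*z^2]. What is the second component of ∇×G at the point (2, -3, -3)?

(∇×G)_2 = ∂G₁/∂z − ∂G₃/∂x
= -1 − (0)
= -1
At (2, -3, -3): -1.

-1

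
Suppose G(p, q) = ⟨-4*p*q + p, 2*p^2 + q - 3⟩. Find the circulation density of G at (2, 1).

16

∂G₂/∂p = 4*p
∂G₁/∂q = -4*p
Scalar curl = 8*p
At (2, 1): 16.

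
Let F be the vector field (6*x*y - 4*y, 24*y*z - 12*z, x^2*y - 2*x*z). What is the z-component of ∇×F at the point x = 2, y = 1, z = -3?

-8

(∇×F)_3 = ∂F₂/∂x − ∂F₁/∂y
= 0 − (6*x - 4)
= -6*x + 4
At (2, 1, -3): -8.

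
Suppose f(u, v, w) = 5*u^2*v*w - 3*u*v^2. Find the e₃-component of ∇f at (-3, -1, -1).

-45

(∇f)_3 = ∂f/∂w = 5*u^2*v
At (-3, -1, -1): -45.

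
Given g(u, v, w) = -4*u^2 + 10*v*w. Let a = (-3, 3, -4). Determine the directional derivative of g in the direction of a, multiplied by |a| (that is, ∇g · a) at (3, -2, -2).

∂g/∂u = -8*u
∂g/∂v = 10*w
∂g/∂w = 10*v
∇g at (3, -2, -2) = (-24, -20, -20)
∇g · a = (-24)(-3) + (-20)(3) + (-20)(-4) = 92

92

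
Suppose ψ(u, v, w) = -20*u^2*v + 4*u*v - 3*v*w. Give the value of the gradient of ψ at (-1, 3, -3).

∂ψ/∂u = -40*u*v + 4*v
∂ψ/∂v = -20*u^2 + 4*u - 3*w
∂ψ/∂w = -3*v
∇ψ = (-40*u*v + 4*v, -20*u^2 + 4*u - 3*w, -3*v)
At (-1, 3, -3): (132, -15, -9).

(132, -15, -9)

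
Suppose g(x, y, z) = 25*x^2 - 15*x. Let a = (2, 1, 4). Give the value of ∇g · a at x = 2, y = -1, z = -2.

170

∂g/∂x = 50*x - 15
∂g/∂y = 0
∂g/∂z = 0
∇g at (2, -1, -2) = (85, 0, 0)
∇g · a = (85)(2) + (0)(1) + (0)(4) = 170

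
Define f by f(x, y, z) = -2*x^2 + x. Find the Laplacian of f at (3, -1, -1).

∂²f/∂x² = -4
∂²f/∂y² = 0
∂²f/∂z² = 0
∇²f = -4
At (3, -1, -1): -4.

-4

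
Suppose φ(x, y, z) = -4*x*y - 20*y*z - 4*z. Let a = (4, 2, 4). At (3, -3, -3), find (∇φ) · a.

368

∂φ/∂x = -4*y
∂φ/∂y = -4*x - 20*z
∂φ/∂z = -20*y - 4
∇φ at (3, -3, -3) = (12, 48, 56)
∇φ · a = (12)(4) + (48)(2) + (56)(4) = 368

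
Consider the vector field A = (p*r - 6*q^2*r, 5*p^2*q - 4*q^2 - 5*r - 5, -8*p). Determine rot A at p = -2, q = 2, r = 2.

(5, -18, 8)

(∇×A)₁ = ∂A₃/∂q − ∂A₂/∂r = 5
(∇×A)₂ = ∂A₁/∂r − ∂A₃/∂p = p - 6*q^2 + 8
(∇×A)₃ = ∂A₂/∂p − ∂A₁/∂q = 10*p*q + 12*q*r
∇×A = (5, p - 6*q^2 + 8, 10*p*q + 12*q*r)
At (-2, 2, 2): (5, -18, 8).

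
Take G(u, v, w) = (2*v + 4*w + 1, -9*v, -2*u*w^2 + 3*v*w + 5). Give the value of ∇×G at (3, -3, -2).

(-6, 12, -2)

(∇×G)₁ = ∂G₃/∂v − ∂G₂/∂w = 3*w
(∇×G)₂ = ∂G₁/∂w − ∂G₃/∂u = 2*w^2 + 4
(∇×G)₃ = ∂G₂/∂u − ∂G₁/∂v = -2
∇×G = (3*w, 2*w^2 + 4, -2)
At (3, -3, -2): (-6, 12, -2).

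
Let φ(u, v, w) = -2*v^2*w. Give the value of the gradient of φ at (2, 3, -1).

(0, 12, -18)

∂φ/∂u = 0
∂φ/∂v = -4*v*w
∂φ/∂w = -2*v^2
∇φ = (0, -4*v*w, -2*v^2)
At (2, 3, -1): (0, 12, -18).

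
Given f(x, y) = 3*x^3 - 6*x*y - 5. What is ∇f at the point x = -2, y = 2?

(24, 12)

∂f/∂x = 9*x^2 - 6*y
∂f/∂y = -6*x
∇f = (9*x^2 - 6*y, -6*x)
At (-2, 2): (24, 12).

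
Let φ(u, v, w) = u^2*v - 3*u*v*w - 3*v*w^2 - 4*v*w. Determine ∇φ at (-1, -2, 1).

(10, -3, 14)

∂φ/∂u = 2*u*v - 3*v*w
∂φ/∂v = u^2 - 3*u*w - 3*w^2 - 4*w
∂φ/∂w = -3*u*v - 6*v*w - 4*v
∇φ = (2*u*v - 3*v*w, u^2 - 3*u*w - 3*w^2 - 4*w, -3*u*v - 6*v*w - 4*v)
At (-1, -2, 1): (10, -3, 14).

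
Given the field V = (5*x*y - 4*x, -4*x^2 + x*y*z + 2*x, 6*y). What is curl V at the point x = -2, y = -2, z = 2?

(2, 0, 24)

(∇×V)₁ = ∂V₃/∂y − ∂V₂/∂z = -x*y + 6
(∇×V)₂ = ∂V₁/∂z − ∂V₃/∂x = 0
(∇×V)₃ = ∂V₂/∂x − ∂V₁/∂y = -13*x + y*z + 2
∇×V = (-x*y + 6, 0, -13*x + y*z + 2)
At (-2, -2, 2): (2, 0, 24).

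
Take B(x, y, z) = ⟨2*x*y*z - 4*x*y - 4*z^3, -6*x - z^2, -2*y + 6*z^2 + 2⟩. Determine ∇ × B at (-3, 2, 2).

(∇×B)₁ = ∂B₃/∂y − ∂B₂/∂z = 2*z - 2
(∇×B)₂ = ∂B₁/∂z − ∂B₃/∂x = 2*x*y - 12*z^2
(∇×B)₃ = ∂B₂/∂x − ∂B₁/∂y = -2*x*z + 4*x - 6
∇×B = (2*z - 2, 2*x*y - 12*z^2, -2*x*z + 4*x - 6)
At (-3, 2, 2): (2, -60, -6).

(2, -60, -6)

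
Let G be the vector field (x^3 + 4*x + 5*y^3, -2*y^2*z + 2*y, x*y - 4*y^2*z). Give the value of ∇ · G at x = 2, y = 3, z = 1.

∂G₁/∂x = 3*x^2 + 4
∂G₂/∂y = -4*y*z + 2
∂G₃/∂z = -4*y^2
∇·G = 3*x^2 - 4*y^2 - 4*y*z + 6
At (2, 3, 1): -30.

-30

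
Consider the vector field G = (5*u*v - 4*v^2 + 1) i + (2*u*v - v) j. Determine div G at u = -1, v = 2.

∂G₁/∂u = 5*v
∂G₂/∂v = 2*u - 1
∇·G = 2*u + 5*v - 1
At (-1, 2): 7.

7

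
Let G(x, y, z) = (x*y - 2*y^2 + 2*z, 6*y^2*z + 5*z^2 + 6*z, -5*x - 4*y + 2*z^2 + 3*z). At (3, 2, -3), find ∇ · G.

-79

∂G₁/∂x = y
∂G₂/∂y = 12*y*z
∂G₃/∂z = 4*z + 3
∇·G = 12*y*z + y + 4*z + 3
At (3, 2, -3): -79.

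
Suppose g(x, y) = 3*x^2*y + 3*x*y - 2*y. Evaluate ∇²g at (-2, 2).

∂²g/∂x² = 6*y
∂²g/∂y² = 0
∇²g = 6*y
At (-2, 2): 12.

12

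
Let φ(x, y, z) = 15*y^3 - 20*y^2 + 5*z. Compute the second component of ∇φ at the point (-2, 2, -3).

100

(∇φ)_2 = ∂φ/∂y = 45*y^2 - 40*y
At (-2, 2, -3): 100.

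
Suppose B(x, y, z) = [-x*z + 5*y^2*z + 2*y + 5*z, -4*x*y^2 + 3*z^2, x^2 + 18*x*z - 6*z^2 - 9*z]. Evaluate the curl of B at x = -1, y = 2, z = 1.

(∇×B)₁ = ∂B₃/∂y − ∂B₂/∂z = -6*z
(∇×B)₂ = ∂B₁/∂z − ∂B₃/∂x = -3*x + 5*y^2 - 18*z + 5
(∇×B)₃ = ∂B₂/∂x − ∂B₁/∂y = -4*y^2 - 10*y*z - 2
∇×B = (-6*z, -3*x + 5*y^2 - 18*z + 5, -4*y^2 - 10*y*z - 2)
At (-1, 2, 1): (-6, 10, -38).

(-6, 10, -38)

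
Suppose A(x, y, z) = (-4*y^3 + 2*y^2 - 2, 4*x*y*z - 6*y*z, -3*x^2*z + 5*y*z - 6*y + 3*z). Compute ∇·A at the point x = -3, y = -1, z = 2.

-65

∂A₁/∂x = 0
∂A₂/∂y = 4*x*z - 6*z
∂A₃/∂z = -3*x^2 + 5*y + 3
∇·A = -3*x^2 + 4*x*z + 5*y - 6*z + 3
At (-3, -1, 2): -65.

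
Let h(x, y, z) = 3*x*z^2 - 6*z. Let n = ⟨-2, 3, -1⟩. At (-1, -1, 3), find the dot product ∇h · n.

-30

∂h/∂x = 3*z^2
∂h/∂y = 0
∂h/∂z = 6*x*z - 6
∇h at (-1, -1, 3) = (27, 0, -24)
∇h · n = (27)(-2) + (0)(3) + (-24)(-1) = -30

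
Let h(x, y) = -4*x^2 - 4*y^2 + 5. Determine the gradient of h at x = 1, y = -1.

(-8, 8)

∂h/∂x = -8*x
∂h/∂y = -8*y
∇h = (-8*x, -8*y)
At (1, -1): (-8, 8).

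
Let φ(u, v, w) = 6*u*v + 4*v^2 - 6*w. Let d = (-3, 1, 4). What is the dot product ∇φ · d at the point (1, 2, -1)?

∂φ/∂u = 6*v
∂φ/∂v = 6*u + 8*v
∂φ/∂w = -6
∇φ at (1, 2, -1) = (12, 22, -6)
∇φ · d = (12)(-3) + (22)(1) + (-6)(4) = -38

-38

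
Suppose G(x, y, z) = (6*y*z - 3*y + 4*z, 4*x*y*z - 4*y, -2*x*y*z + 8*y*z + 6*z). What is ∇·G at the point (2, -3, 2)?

6

∂G₁/∂x = 0
∂G₂/∂y = 4*x*z - 4
∂G₃/∂z = -2*x*y + 8*y + 6
∇·G = -2*x*y + 4*x*z + 8*y + 2
At (2, -3, 2): 6.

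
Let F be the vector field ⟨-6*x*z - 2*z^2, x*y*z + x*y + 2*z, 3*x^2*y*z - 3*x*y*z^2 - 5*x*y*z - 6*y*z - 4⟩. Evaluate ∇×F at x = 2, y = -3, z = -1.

(2, -38, 0)

(∇×F)₁ = ∂F₃/∂y − ∂F₂/∂z = 3*x^2*z - x*y - 3*x*z^2 - 5*x*z - 6*z - 2
(∇×F)₂ = ∂F₁/∂z − ∂F₃/∂x = -6*x*y*z - 6*x + 3*y*z^2 + 5*y*z - 4*z
(∇×F)₃ = ∂F₂/∂x − ∂F₁/∂y = y*z + y
∇×F = (3*x^2*z - x*y - 3*x*z^2 - 5*x*z - 6*z - 2, -6*x*y*z - 6*x + 3*y*z^2 + 5*y*z - 4*z, y*z + y)
At (2, -3, -1): (2, -38, 0).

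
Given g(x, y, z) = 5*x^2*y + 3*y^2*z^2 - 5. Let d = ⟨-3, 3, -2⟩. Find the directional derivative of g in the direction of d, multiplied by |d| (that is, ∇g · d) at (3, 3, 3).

∂g/∂x = 10*x*y
∂g/∂y = 5*x^2 + 6*y*z^2
∂g/∂z = 6*y^2*z
∇g at (3, 3, 3) = (90, 207, 162)
∇g · d = (90)(-3) + (207)(3) + (162)(-2) = 27

27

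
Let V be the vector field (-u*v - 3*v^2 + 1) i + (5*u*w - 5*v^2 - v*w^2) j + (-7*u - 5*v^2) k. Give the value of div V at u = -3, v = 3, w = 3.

-42

∂V₁/∂u = -v
∂V₂/∂v = -10*v - w^2
∂V₃/∂w = 0
∇·V = -11*v - w^2
At (-3, 3, 3): -42.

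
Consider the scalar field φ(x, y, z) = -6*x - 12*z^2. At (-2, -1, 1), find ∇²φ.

∂²φ/∂x² = 0
∂²φ/∂y² = 0
∂²φ/∂z² = -24
∇²φ = -24
At (-2, -1, 1): -24.

-24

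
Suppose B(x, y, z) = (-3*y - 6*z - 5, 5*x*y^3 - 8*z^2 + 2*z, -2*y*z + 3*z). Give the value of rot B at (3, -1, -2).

(∇×B)₁ = ∂B₃/∂y − ∂B₂/∂z = 14*z - 2
(∇×B)₂ = ∂B₁/∂z − ∂B₃/∂x = -6
(∇×B)₃ = ∂B₂/∂x − ∂B₁/∂y = 5*y^3 + 3
∇×B = (14*z - 2, -6, 5*y^3 + 3)
At (3, -1, -2): (-30, -6, -2).

(-30, -6, -2)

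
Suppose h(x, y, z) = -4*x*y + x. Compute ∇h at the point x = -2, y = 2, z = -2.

(-7, 8, 0)

∂h/∂x = -4*y + 1
∂h/∂y = -4*x
∂h/∂z = 0
∇h = (-4*y + 1, -4*x, 0)
At (-2, 2, -2): (-7, 8, 0).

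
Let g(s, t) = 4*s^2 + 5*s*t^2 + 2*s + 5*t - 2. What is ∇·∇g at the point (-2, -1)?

∂²g/∂s² = 8
∂²g/∂t² = 10*s
∇²g = 10*s + 8
At (-2, -1): -12.

-12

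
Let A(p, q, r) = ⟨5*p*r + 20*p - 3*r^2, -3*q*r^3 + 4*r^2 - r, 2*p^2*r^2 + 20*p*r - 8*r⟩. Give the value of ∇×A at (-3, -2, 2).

(∇×A)₁ = ∂A₃/∂q − ∂A₂/∂r = 9*q*r^2 - 8*r + 1
(∇×A)₂ = ∂A₁/∂r − ∂A₃/∂p = -4*p*r^2 + 5*p - 26*r
(∇×A)₃ = ∂A₂/∂p − ∂A₁/∂q = 0
∇×A = (9*q*r^2 - 8*r + 1, -4*p*r^2 + 5*p - 26*r, 0)
At (-3, -2, 2): (-87, -19, 0).

(-87, -19, 0)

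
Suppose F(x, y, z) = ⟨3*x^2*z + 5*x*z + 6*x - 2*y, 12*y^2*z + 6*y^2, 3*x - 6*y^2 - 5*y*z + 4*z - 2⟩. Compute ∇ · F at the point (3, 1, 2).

∂F₁/∂x = 6*x*z + 5*z + 6
∂F₂/∂y = 24*y*z + 12*y
∂F₃/∂z = -5*y + 4
∇·F = 6*x*z + 24*y*z + 7*y + 5*z + 10
At (3, 1, 2): 111.

111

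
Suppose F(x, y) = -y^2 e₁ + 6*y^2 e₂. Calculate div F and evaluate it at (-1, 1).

12

∂F₁/∂x = 0
∂F₂/∂y = 12*y
∇·F = 12*y
At (-1, 1): 12.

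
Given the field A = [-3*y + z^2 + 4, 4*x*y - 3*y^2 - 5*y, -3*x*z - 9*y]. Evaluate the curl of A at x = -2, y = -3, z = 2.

(∇×A)₁ = ∂A₃/∂y − ∂A₂/∂z = -9
(∇×A)₂ = ∂A₁/∂z − ∂A₃/∂x = 5*z
(∇×A)₃ = ∂A₂/∂x − ∂A₁/∂y = 4*y + 3
∇×A = (-9, 5*z, 4*y + 3)
At (-2, -3, 2): (-9, 10, -9).

(-9, 10, -9)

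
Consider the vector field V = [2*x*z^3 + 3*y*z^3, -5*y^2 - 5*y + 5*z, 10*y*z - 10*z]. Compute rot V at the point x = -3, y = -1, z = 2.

(∇×V)₁ = ∂V₃/∂y − ∂V₂/∂z = 10*z - 5
(∇×V)₂ = ∂V₁/∂z − ∂V₃/∂x = 6*x*z^2 + 9*y*z^2
(∇×V)₃ = ∂V₂/∂x − ∂V₁/∂y = -3*z^3
∇×V = (10*z - 5, 6*x*z^2 + 9*y*z^2, -3*z^3)
At (-3, -1, 2): (15, -108, -24).

(15, -108, -24)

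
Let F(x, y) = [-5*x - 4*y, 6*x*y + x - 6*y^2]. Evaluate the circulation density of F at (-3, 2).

∂F₂/∂x = 6*y + 1
∂F₁/∂y = -4
Scalar curl = 6*y + 5
At (-3, 2): 17.

17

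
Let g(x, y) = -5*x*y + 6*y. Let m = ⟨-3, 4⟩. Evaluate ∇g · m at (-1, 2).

74

∂g/∂x = -5*y
∂g/∂y = -5*x + 6
∇g at (-1, 2) = (-10, 11)
∇g · m = (-10)(-3) + (11)(4) = 74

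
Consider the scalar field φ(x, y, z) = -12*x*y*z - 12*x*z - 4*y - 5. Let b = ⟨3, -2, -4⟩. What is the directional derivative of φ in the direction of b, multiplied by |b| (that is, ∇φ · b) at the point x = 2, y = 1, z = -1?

224

∂φ/∂x = -12*y*z - 12*z
∂φ/∂y = -12*x*z - 4
∂φ/∂z = -12*x*y - 12*x
∇φ at (2, 1, -1) = (24, 20, -48)
∇φ · b = (24)(3) + (20)(-2) + (-48)(-4) = 224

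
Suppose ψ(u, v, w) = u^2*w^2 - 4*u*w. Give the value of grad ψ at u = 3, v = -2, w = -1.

∂ψ/∂u = 2*u*w^2 - 4*w
∂ψ/∂v = 0
∂ψ/∂w = 2*u^2*w - 4*u
∇ψ = (2*u*w^2 - 4*w, 0, 2*u^2*w - 4*u)
At (3, -2, -1): (10, 0, -30).

(10, 0, -30)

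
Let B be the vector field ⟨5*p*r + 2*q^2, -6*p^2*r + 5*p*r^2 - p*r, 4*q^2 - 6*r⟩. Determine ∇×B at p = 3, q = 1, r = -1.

(95, 15, 38)

(∇×B)₁ = ∂B₃/∂q − ∂B₂/∂r = 6*p^2 - 10*p*r + p + 8*q
(∇×B)₂ = ∂B₁/∂r − ∂B₃/∂p = 5*p
(∇×B)₃ = ∂B₂/∂p − ∂B₁/∂q = -12*p*r - 4*q + 5*r^2 - r
∇×B = (6*p^2 - 10*p*r + p + 8*q, 5*p, -12*p*r - 4*q + 5*r^2 - r)
At (3, 1, -1): (95, 15, 38).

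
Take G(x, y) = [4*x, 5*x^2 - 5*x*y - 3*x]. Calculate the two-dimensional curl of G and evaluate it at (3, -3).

∂G₂/∂x = 10*x - 5*y - 3
∂G₁/∂y = 0
Scalar curl = 10*x - 5*y - 3
At (3, -3): 42.

42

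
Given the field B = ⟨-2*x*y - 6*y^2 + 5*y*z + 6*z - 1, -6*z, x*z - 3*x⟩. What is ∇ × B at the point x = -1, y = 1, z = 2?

(6, 12, 0)

(∇×B)₁ = ∂B₃/∂y − ∂B₂/∂z = 6
(∇×B)₂ = ∂B₁/∂z − ∂B₃/∂x = 5*y - z + 9
(∇×B)₃ = ∂B₂/∂x − ∂B₁/∂y = 2*x + 12*y - 5*z
∇×B = (6, 5*y - z + 9, 2*x + 12*y - 5*z)
At (-1, 1, 2): (6, 12, 0).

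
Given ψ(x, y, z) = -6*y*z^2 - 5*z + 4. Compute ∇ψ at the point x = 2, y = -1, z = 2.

(0, -24, 19)

∂ψ/∂x = 0
∂ψ/∂y = -6*z^2
∂ψ/∂z = -12*y*z - 5
∇ψ = (0, -6*z^2, -12*y*z - 5)
At (2, -1, 2): (0, -24, 19).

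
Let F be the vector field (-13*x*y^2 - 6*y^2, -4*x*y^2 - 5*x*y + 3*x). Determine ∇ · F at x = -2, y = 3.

-59

∂F₁/∂x = -13*y^2
∂F₂/∂y = -8*x*y - 5*x
∇·F = -8*x*y - 5*x - 13*y^2
At (-2, 3): -59.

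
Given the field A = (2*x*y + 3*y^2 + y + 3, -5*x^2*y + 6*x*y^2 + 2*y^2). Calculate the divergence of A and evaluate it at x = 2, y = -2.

∂A₁/∂x = 2*y
∂A₂/∂y = -5*x^2 + 12*x*y + 4*y
∇·A = -5*x^2 + 12*x*y + 6*y
At (2, -2): -80.

-80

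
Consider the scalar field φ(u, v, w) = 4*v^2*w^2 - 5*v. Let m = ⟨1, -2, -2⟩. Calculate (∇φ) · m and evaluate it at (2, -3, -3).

∂φ/∂u = 0
∂φ/∂v = 8*v*w^2 - 5
∂φ/∂w = 8*v^2*w
∇φ at (2, -3, -3) = (0, -221, -216)
∇φ · m = (0)(1) + (-221)(-2) + (-216)(-2) = 874

874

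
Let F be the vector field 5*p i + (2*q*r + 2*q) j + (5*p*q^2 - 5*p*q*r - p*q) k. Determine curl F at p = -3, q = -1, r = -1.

(∇×F)₁ = ∂F₃/∂q − ∂F₂/∂r = 10*p*q - 5*p*r - p - 2*q
(∇×F)₂ = ∂F₁/∂r − ∂F₃/∂p = -5*q^2 + 5*q*r + q
(∇×F)₃ = ∂F₂/∂p − ∂F₁/∂q = 0
∇×F = (10*p*q - 5*p*r - p - 2*q, -5*q^2 + 5*q*r + q, 0)
At (-3, -1, -1): (20, -1, 0).

(20, -1, 0)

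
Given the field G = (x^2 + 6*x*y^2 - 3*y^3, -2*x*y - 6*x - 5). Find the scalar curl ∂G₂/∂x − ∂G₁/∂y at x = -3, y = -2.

-38

∂G₂/∂x = -2*y - 6
∂G₁/∂y = 12*x*y - 9*y^2
Scalar curl = -12*x*y + 9*y^2 - 2*y - 6
At (-3, -2): -38.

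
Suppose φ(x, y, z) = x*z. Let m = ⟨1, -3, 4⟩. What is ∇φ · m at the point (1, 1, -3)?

1

∂φ/∂x = z
∂φ/∂y = 0
∂φ/∂z = x
∇φ at (1, 1, -3) = (-3, 0, 1)
∇φ · m = (-3)(1) + (0)(-3) + (1)(4) = 1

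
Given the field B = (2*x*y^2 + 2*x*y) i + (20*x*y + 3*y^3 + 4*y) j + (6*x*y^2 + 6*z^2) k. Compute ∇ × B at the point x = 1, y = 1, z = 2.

(12, -6, 14)

(∇×B)₁ = ∂B₃/∂y − ∂B₂/∂z = 12*x*y
(∇×B)₂ = ∂B₁/∂z − ∂B₃/∂x = -6*y^2
(∇×B)₃ = ∂B₂/∂x − ∂B₁/∂y = -4*x*y - 2*x + 20*y
∇×B = (12*x*y, -6*y^2, -4*x*y - 2*x + 20*y)
At (1, 1, 2): (12, -6, 14).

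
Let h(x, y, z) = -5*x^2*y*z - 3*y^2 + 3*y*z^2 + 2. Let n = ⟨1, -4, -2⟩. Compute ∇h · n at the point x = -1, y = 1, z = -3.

-128

∂h/∂x = -10*x*y*z
∂h/∂y = -5*x^2*z - 6*y + 3*z^2
∂h/∂z = -5*x^2*y + 6*y*z
∇h at (-1, 1, -3) = (-30, 36, -23)
∇h · n = (-30)(1) + (36)(-4) + (-23)(-2) = -128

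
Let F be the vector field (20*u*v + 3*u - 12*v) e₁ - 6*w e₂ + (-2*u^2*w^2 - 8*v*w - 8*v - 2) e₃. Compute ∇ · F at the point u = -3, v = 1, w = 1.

-21

∂F₁/∂u = 20*v + 3
∂F₂/∂v = 0
∂F₃/∂w = -4*u^2*w - 8*v
∇·F = -4*u^2*w + 12*v + 3
At (-3, 1, 1): -21.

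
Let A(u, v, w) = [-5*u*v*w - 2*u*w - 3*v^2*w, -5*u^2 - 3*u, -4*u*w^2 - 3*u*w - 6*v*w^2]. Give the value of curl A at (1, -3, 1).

(∇×A)₁ = ∂A₃/∂v − ∂A₂/∂w = -6*w^2
(∇×A)₂ = ∂A₁/∂w − ∂A₃/∂u = -5*u*v - 2*u - 3*v^2 + 4*w^2 + 3*w
(∇×A)₃ = ∂A₂/∂u − ∂A₁/∂v = 5*u*w - 10*u + 6*v*w - 3
∇×A = (-6*w^2, -5*u*v - 2*u - 3*v^2 + 4*w^2 + 3*w, 5*u*w - 10*u + 6*v*w - 3)
At (1, -3, 1): (-6, -7, -26).

(-6, -7, -26)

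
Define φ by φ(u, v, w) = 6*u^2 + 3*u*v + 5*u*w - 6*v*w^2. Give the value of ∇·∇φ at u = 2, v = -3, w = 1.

48

∂²φ/∂u² = 12
∂²φ/∂v² = 0
∂²φ/∂w² = -12*v
∇²φ = -12*v + 12
At (2, -3, 1): 48.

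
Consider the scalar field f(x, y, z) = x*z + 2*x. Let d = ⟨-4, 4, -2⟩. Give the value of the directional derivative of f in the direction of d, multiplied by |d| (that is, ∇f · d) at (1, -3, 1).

-14

∂f/∂x = z + 2
∂f/∂y = 0
∂f/∂z = x
∇f at (1, -3, 1) = (3, 0, 1)
∇f · d = (3)(-4) + (0)(4) + (1)(-2) = -14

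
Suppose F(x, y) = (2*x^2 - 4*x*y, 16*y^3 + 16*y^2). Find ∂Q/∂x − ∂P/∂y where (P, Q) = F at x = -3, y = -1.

∂F₂/∂x = 0
∂F₁/∂y = -4*x
Scalar curl = 4*x
At (-3, -1): -12.

-12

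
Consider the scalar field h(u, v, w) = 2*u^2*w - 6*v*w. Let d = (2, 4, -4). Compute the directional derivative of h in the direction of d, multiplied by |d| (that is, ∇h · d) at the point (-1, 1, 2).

-48

∂h/∂u = 4*u*w
∂h/∂v = -6*w
∂h/∂w = 2*u^2 - 6*v
∇h at (-1, 1, 2) = (-8, -12, -4)
∇h · d = (-8)(2) + (-12)(4) + (-4)(-4) = -48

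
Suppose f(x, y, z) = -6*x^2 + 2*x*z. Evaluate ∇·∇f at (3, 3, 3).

∂²f/∂x² = -12
∂²f/∂y² = 0
∂²f/∂z² = 0
∇²f = -12
At (3, 3, 3): -12.

-12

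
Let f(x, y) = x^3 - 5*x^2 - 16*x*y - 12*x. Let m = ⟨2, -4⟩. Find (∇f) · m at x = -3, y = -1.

-70

∂f/∂x = 3*x^2 - 10*x - 16*y - 12
∂f/∂y = -16*x
∇f at (-3, -1) = (61, 48)
∇f · m = (61)(2) + (48)(-4) = -70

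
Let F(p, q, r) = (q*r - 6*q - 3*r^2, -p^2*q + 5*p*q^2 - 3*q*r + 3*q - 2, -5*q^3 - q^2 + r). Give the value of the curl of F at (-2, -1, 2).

(-16, -13, 5)

(∇×F)₁ = ∂F₃/∂q − ∂F₂/∂r = -15*q^2 + q
(∇×F)₂ = ∂F₁/∂r − ∂F₃/∂p = q - 6*r
(∇×F)₃ = ∂F₂/∂p − ∂F₁/∂q = -2*p*q + 5*q^2 - r + 6
∇×F = (-15*q^2 + q, q - 6*r, -2*p*q + 5*q^2 - r + 6)
At (-2, -1, 2): (-16, -13, 5).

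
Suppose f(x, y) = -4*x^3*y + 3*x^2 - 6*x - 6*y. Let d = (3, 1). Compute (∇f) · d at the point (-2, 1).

-172

∂f/∂x = -12*x^2*y + 6*x - 6
∂f/∂y = -4*x^3 - 6
∇f at (-2, 1) = (-66, 26)
∇f · d = (-66)(3) + (26)(1) = -172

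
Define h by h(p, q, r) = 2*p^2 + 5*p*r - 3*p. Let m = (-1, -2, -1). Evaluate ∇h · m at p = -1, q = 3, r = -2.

22

∂h/∂p = 4*p + 5*r - 3
∂h/∂q = 0
∂h/∂r = 5*p
∇h at (-1, 3, -2) = (-17, 0, -5)
∇h · m = (-17)(-1) + (0)(-2) + (-5)(-1) = 22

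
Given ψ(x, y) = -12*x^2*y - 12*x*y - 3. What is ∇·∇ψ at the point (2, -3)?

∂²ψ/∂x² = -24*y
∂²ψ/∂y² = 0
∇²ψ = -24*y
At (2, -3): 72.

72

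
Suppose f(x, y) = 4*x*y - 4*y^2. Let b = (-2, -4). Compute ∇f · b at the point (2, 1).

∂f/∂x = 4*y
∂f/∂y = 4*x - 8*y
∇f at (2, 1) = (4, 0)
∇f · b = (4)(-2) + (0)(-4) = -8

-8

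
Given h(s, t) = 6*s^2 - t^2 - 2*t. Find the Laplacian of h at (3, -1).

∂²h/∂s² = 12
∂²h/∂t² = -2
∇²h = 10
At (3, -1): 10.

10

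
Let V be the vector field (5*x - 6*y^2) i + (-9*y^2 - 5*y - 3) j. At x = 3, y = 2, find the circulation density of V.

24

∂V₂/∂x = 0
∂V₁/∂y = -12*y
Scalar curl = 12*y
At (3, 2): 24.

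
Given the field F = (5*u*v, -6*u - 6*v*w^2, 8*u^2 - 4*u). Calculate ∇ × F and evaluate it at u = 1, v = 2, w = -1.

(-24, -12, -11)

(∇×F)₁ = ∂F₃/∂v − ∂F₂/∂w = 12*v*w
(∇×F)₂ = ∂F₁/∂w − ∂F₃/∂u = -16*u + 4
(∇×F)₃ = ∂F₂/∂u − ∂F₁/∂v = -5*u - 6
∇×F = (12*v*w, -16*u + 4, -5*u - 6)
At (1, 2, -1): (-24, -12, -11).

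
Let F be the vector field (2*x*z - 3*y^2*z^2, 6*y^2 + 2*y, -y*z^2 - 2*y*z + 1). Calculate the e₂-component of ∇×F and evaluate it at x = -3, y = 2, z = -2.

(∇×F)_2 = ∂F₁/∂z − ∂F₃/∂x
= 2*x - 6*y^2*z − (0)
= 2*x - 6*y^2*z
At (-3, 2, -2): 42.

42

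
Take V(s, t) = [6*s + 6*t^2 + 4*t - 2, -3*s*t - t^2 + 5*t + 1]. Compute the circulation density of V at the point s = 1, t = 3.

-49

∂V₂/∂s = -3*t
∂V₁/∂t = 12*t + 4
Scalar curl = -15*t - 4
At (1, 3): -49.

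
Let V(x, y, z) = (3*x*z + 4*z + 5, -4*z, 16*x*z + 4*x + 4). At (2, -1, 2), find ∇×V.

(4, -26, 0)

(∇×V)₁ = ∂V₃/∂y − ∂V₂/∂z = 4
(∇×V)₂ = ∂V₁/∂z − ∂V₃/∂x = 3*x - 16*z
(∇×V)₃ = ∂V₂/∂x − ∂V₁/∂y = 0
∇×V = (4, 3*x - 16*z, 0)
At (2, -1, 2): (4, -26, 0).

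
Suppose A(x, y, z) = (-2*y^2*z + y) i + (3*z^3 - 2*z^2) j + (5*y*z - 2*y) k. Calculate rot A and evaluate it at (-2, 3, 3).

(-56, -18, 35)

(∇×A)₁ = ∂A₃/∂y − ∂A₂/∂z = -9*z^2 + 9*z - 2
(∇×A)₂ = ∂A₁/∂z − ∂A₃/∂x = -2*y^2
(∇×A)₃ = ∂A₂/∂x − ∂A₁/∂y = 4*y*z - 1
∇×A = (-9*z^2 + 9*z - 2, -2*y^2, 4*y*z - 1)
At (-2, 3, 3): (-56, -18, 35).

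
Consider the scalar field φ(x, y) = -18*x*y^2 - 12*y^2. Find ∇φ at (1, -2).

∂φ/∂x = -18*y^2
∂φ/∂y = -36*x*y - 24*y
∇φ = (-18*y^2, -36*x*y - 24*y)
At (1, -2): (-72, 120).

(-72, 120)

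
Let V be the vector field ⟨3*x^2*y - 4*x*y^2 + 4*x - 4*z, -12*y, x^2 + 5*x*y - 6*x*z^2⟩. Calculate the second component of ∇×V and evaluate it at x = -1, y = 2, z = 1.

(∇×V)_2 = ∂V₁/∂z − ∂V₃/∂x
= -4 − (2*x + 5*y - 6*z^2)
= -2*x - 5*y + 6*z^2 - 4
At (-1, 2, 1): -6.

-6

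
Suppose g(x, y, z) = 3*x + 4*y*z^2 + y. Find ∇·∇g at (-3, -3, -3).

-24

∂²g/∂x² = 0
∂²g/∂y² = 0
∂²g/∂z² = 8*y
∇²g = 8*y
At (-3, -3, -3): -24.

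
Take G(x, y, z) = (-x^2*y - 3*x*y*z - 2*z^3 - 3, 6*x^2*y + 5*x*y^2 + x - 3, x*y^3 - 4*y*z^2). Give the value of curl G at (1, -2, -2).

(∇×G)₁ = ∂G₃/∂y − ∂G₂/∂z = 3*x*y^2 - 4*z^2
(∇×G)₂ = ∂G₁/∂z − ∂G₃/∂x = -3*x*y - y^3 - 6*z^2
(∇×G)₃ = ∂G₂/∂x − ∂G₁/∂y = x^2 + 12*x*y + 3*x*z + 5*y^2 + 1
∇×G = (3*x*y^2 - 4*z^2, -3*x*y - y^3 - 6*z^2, x^2 + 12*x*y + 3*x*z + 5*y^2 + 1)
At (1, -2, -2): (-4, -10, -8).

(-4, -10, -8)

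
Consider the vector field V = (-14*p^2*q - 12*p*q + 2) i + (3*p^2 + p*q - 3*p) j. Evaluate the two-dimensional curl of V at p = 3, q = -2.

∂V₂/∂p = 6*p + q - 3
∂V₁/∂q = -14*p^2 - 12*p
Scalar curl = 14*p^2 + 18*p + q - 3
At (3, -2): 175.

175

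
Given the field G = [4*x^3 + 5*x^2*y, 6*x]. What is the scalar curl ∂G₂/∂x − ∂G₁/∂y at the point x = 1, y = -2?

1

∂G₂/∂x = 6
∂G₁/∂y = 5*x^2
Scalar curl = -5*x^2 + 6
At (1, -2): 1.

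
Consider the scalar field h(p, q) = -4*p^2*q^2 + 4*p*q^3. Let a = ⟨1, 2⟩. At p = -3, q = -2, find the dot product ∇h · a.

64

∂h/∂p = -8*p*q^2 + 4*q^3
∂h/∂q = -8*p^2*q + 12*p*q^2
∇h at (-3, -2) = (64, 0)
∇h · a = (64)(1) + (0)(2) = 64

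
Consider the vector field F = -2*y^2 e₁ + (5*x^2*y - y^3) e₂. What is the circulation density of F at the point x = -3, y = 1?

∂F₂/∂x = 10*x*y
∂F₁/∂y = -4*y
Scalar curl = 10*x*y + 4*y
At (-3, 1): -26.

-26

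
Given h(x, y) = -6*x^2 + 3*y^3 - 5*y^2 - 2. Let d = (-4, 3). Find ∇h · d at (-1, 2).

∂h/∂x = -12*x
∂h/∂y = 9*y^2 - 10*y
∇h at (-1, 2) = (12, 16)
∇h · d = (12)(-4) + (16)(3) = 0

0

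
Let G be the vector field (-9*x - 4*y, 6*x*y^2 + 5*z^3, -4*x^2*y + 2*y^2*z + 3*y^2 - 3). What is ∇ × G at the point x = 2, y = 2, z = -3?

(∇×G)₁ = ∂G₃/∂y − ∂G₂/∂z = -4*x^2 + 4*y*z + 6*y - 15*z^2
(∇×G)₂ = ∂G₁/∂z − ∂G₃/∂x = 8*x*y
(∇×G)₃ = ∂G₂/∂x − ∂G₁/∂y = 6*y^2 + 4
∇×G = (-4*x^2 + 4*y*z + 6*y - 15*z^2, 8*x*y, 6*y^2 + 4)
At (2, 2, -3): (-163, 32, 28).

(-163, 32, 28)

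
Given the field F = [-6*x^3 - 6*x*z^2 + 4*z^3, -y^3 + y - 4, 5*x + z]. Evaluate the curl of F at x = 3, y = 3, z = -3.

(0, 211, 0)

(∇×F)₁ = ∂F₃/∂y − ∂F₂/∂z = 0
(∇×F)₂ = ∂F₁/∂z − ∂F₃/∂x = -12*x*z + 12*z^2 - 5
(∇×F)₃ = ∂F₂/∂x − ∂F₁/∂y = 0
∇×F = (0, -12*x*z + 12*z^2 - 5, 0)
At (3, 3, -3): (0, 211, 0).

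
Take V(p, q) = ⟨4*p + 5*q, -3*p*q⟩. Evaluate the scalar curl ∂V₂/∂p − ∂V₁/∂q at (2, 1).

-8

∂V₂/∂p = -3*q
∂V₁/∂q = 5
Scalar curl = -3*q - 5
At (2, 1): -8.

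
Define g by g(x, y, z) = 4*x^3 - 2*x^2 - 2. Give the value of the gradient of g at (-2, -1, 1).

(56, 0, 0)

∂g/∂x = 12*x^2 - 4*x
∂g/∂y = 0
∂g/∂z = 0
∇g = (12*x^2 - 4*x, 0, 0)
At (-2, -1, 1): (56, 0, 0).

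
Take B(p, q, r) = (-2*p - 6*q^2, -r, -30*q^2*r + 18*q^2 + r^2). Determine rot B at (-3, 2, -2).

(∇×B)₁ = ∂B₃/∂q − ∂B₂/∂r = -60*q*r + 36*q + 1
(∇×B)₂ = ∂B₁/∂r − ∂B₃/∂p = 0
(∇×B)₃ = ∂B₂/∂p − ∂B₁/∂q = 12*q
∇×B = (-60*q*r + 36*q + 1, 0, 12*q)
At (-3, 2, -2): (313, 0, 24).

(313, 0, 24)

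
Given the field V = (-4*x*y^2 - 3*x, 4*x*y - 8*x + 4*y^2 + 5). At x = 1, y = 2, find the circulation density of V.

16

∂V₂/∂x = 4*y - 8
∂V₁/∂y = -8*x*y
Scalar curl = 8*x*y + 4*y - 8
At (1, 2): 16.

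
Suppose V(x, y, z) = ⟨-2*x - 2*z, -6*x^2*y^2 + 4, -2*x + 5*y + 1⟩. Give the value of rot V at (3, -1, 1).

(∇×V)₁ = ∂V₃/∂y − ∂V₂/∂z = 5
(∇×V)₂ = ∂V₁/∂z − ∂V₃/∂x = 0
(∇×V)₃ = ∂V₂/∂x − ∂V₁/∂y = -12*x*y^2
∇×V = (5, 0, -12*x*y^2)
At (3, -1, 1): (5, 0, -36).

(5, 0, -36)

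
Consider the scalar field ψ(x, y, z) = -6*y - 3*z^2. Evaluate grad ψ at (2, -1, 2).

∂ψ/∂x = 0
∂ψ/∂y = -6
∂ψ/∂z = -6*z
∇ψ = (0, -6, -6*z)
At (2, -1, 2): (0, -6, -12).

(0, -6, -12)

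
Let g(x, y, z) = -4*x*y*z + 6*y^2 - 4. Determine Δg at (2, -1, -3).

12

∂²g/∂x² = 0
∂²g/∂y² = 12
∂²g/∂z² = 0
∇²g = 12
At (2, -1, -3): 12.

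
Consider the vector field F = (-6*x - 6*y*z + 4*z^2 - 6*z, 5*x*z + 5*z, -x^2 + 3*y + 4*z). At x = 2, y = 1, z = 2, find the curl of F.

(∇×F)₁ = ∂F₃/∂y − ∂F₂/∂z = -5*x - 2
(∇×F)₂ = ∂F₁/∂z − ∂F₃/∂x = 2*x - 6*y + 8*z - 6
(∇×F)₃ = ∂F₂/∂x − ∂F₁/∂y = 11*z
∇×F = (-5*x - 2, 2*x - 6*y + 8*z - 6, 11*z)
At (2, 1, 2): (-12, 8, 22).

(-12, 8, 22)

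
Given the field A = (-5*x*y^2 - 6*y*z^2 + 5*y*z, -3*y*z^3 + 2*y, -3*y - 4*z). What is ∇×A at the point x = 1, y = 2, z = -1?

(15, 34, 31)

(∇×A)₁ = ∂A₃/∂y − ∂A₂/∂z = 9*y*z^2 - 3
(∇×A)₂ = ∂A₁/∂z − ∂A₃/∂x = -12*y*z + 5*y
(∇×A)₃ = ∂A₂/∂x − ∂A₁/∂y = 10*x*y + 6*z^2 - 5*z
∇×A = (9*y*z^2 - 3, -12*y*z + 5*y, 10*x*y + 6*z^2 - 5*z)
At (1, 2, -1): (15, 34, 31).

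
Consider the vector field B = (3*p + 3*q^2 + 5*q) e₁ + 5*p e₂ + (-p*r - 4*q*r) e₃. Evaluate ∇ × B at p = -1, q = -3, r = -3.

(∇×B)₁ = ∂B₃/∂q − ∂B₂/∂r = -4*r
(∇×B)₂ = ∂B₁/∂r − ∂B₃/∂p = r
(∇×B)₃ = ∂B₂/∂p − ∂B₁/∂q = -6*q
∇×B = (-4*r, r, -6*q)
At (-1, -3, -3): (12, -3, 18).

(12, -3, 18)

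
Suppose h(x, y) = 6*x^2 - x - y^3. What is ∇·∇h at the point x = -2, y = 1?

∂²h/∂x² = 12
∂²h/∂y² = -6*y
∇²h = -6*y + 12
At (-2, 1): 6.

6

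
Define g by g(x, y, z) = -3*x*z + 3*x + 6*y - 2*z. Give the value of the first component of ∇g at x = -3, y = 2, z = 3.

(∇g)_1 = ∂g/∂x = -3*z + 3
At (-3, 2, 3): -6.

-6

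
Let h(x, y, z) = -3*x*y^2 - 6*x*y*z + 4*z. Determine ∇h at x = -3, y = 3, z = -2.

∂h/∂x = -3*y^2 - 6*y*z
∂h/∂y = -6*x*y - 6*x*z
∂h/∂z = -6*x*y + 4
∇h = (-3*y^2 - 6*y*z, -6*x*y - 6*x*z, -6*x*y + 4)
At (-3, 3, -2): (9, 18, 58).

(9, 18, 58)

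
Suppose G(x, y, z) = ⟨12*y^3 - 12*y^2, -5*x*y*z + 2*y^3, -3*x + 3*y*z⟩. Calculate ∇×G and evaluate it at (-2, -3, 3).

(∇×G)₁ = ∂G₃/∂y − ∂G₂/∂z = 5*x*y + 3*z
(∇×G)₂ = ∂G₁/∂z − ∂G₃/∂x = 3
(∇×G)₃ = ∂G₂/∂x − ∂G₁/∂y = -36*y^2 - 5*y*z + 24*y
∇×G = (5*x*y + 3*z, 3, -36*y^2 - 5*y*z + 24*y)
At (-2, -3, 3): (39, 3, -351).

(39, 3, -351)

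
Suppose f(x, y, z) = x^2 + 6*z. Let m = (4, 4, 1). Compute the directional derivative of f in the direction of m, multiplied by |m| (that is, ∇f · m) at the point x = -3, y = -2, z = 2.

∂f/∂x = 2*x
∂f/∂y = 0
∂f/∂z = 6
∇f at (-3, -2, 2) = (-6, 0, 6)
∇f · m = (-6)(4) + (0)(4) + (6)(1) = -18

-18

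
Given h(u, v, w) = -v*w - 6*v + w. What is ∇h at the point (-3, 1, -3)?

(0, -3, 0)

∂h/∂u = 0
∂h/∂v = -w - 6
∂h/∂w = -v + 1
∇h = (0, -w - 6, -v + 1)
At (-3, 1, -3): (0, -3, 0).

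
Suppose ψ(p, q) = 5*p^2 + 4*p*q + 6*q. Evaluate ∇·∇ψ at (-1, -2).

∂²ψ/∂p² = 10
∂²ψ/∂q² = 0
∇²ψ = 10
At (-1, -2): 10.

10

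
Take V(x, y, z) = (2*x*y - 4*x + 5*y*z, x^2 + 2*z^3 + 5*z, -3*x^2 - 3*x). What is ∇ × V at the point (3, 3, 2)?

(-29, 36, -10)

(∇×V)₁ = ∂V₃/∂y − ∂V₂/∂z = -6*z^2 - 5
(∇×V)₂ = ∂V₁/∂z − ∂V₃/∂x = 6*x + 5*y + 3
(∇×V)₃ = ∂V₂/∂x − ∂V₁/∂y = -5*z
∇×V = (-6*z^2 - 5, 6*x + 5*y + 3, -5*z)
At (3, 3, 2): (-29, 36, -10).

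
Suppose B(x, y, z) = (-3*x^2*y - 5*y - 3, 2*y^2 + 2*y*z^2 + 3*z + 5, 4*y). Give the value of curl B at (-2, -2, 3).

(25, 0, 17)

(∇×B)₁ = ∂B₃/∂y − ∂B₂/∂z = -4*y*z + 1
(∇×B)₂ = ∂B₁/∂z − ∂B₃/∂x = 0
(∇×B)₃ = ∂B₂/∂x − ∂B₁/∂y = 3*x^2 + 5
∇×B = (-4*y*z + 1, 0, 3*x^2 + 5)
At (-2, -2, 3): (25, 0, 17).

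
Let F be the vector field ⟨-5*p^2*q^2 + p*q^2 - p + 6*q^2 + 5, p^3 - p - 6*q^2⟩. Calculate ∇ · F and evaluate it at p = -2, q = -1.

∂F₁/∂p = -10*p*q^2 + q^2 - 1
∂F₂/∂q = -12*q
∇·F = -10*p*q^2 + q^2 - 12*q - 1
At (-2, -1): 32.

32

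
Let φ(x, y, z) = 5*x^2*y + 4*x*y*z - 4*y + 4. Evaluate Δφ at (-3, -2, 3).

-20

∂²φ/∂x² = 10*y
∂²φ/∂y² = 0
∂²φ/∂z² = 0
∇²φ = 10*y
At (-3, -2, 3): -20.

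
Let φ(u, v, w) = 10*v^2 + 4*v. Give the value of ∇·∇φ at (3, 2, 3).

20

∂²φ/∂u² = 0
∂²φ/∂v² = 20
∂²φ/∂w² = 0
∇²φ = 20
At (3, 2, 3): 20.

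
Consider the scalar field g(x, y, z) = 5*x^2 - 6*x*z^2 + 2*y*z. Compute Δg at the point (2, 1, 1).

-14

∂²g/∂x² = 10
∂²g/∂y² = 0
∂²g/∂z² = -12*x
∇²g = -12*x + 10
At (2, 1, 1): -14.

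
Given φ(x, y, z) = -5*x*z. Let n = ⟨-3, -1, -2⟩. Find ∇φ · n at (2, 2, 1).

35

∂φ/∂x = -5*z
∂φ/∂y = 0
∂φ/∂z = -5*x
∇φ at (2, 2, 1) = (-5, 0, -10)
∇φ · n = (-5)(-3) + (0)(-1) + (-10)(-2) = 35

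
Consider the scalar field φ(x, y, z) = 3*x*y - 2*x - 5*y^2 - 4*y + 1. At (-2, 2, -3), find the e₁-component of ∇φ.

(∇φ)_1 = ∂φ/∂x = 3*y - 2
At (-2, 2, -3): 4.

4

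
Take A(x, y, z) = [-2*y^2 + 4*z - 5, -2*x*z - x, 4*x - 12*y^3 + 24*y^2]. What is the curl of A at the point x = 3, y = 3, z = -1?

(∇×A)₁ = ∂A₃/∂y − ∂A₂/∂z = 2*x - 36*y^2 + 48*y
(∇×A)₂ = ∂A₁/∂z − ∂A₃/∂x = 0
(∇×A)₃ = ∂A₂/∂x − ∂A₁/∂y = 4*y - 2*z - 1
∇×A = (2*x - 36*y^2 + 48*y, 0, 4*y - 2*z - 1)
At (3, 3, -1): (-174, 0, 13).

(-174, 0, 13)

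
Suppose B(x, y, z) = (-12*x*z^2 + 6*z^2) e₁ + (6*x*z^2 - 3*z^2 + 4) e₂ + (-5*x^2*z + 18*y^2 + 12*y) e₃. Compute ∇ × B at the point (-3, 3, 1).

(∇×B)₁ = ∂B₃/∂y − ∂B₂/∂z = -12*x*z + 36*y + 6*z + 12
(∇×B)₂ = ∂B₁/∂z − ∂B₃/∂x = -14*x*z + 12*z
(∇×B)₃ = ∂B₂/∂x − ∂B₁/∂y = 6*z^2
∇×B = (-12*x*z + 36*y + 6*z + 12, -14*x*z + 12*z, 6*z^2)
At (-3, 3, 1): (162, 54, 6).

(162, 54, 6)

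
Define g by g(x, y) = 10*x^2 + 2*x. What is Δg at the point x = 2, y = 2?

∂²g/∂x² = 20
∂²g/∂y² = 0
∇²g = 20
At (2, 2): 20.

20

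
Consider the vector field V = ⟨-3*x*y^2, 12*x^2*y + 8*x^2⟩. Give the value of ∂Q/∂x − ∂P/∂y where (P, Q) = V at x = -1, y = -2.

∂V₂/∂x = 24*x*y + 16*x
∂V₁/∂y = -6*x*y
Scalar curl = 30*x*y + 16*x
At (-1, -2): 44.

44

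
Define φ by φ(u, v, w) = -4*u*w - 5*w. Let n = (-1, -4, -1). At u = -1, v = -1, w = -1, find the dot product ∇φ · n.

∂φ/∂u = -4*w
∂φ/∂v = 0
∂φ/∂w = -4*u - 5
∇φ at (-1, -1, -1) = (4, 0, -1)
∇φ · n = (4)(-1) + (0)(-4) + (-1)(-1) = -3

-3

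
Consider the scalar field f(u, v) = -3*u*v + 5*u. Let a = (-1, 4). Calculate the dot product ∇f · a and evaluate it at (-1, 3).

16

∂f/∂u = -3*v + 5
∂f/∂v = -3*u
∇f at (-1, 3) = (-4, 3)
∇f · a = (-4)(-1) + (3)(4) = 16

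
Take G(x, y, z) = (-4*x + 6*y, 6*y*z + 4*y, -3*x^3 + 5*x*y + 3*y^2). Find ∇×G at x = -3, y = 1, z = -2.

(-15, 76, -6)

(∇×G)₁ = ∂G₃/∂y − ∂G₂/∂z = 5*x
(∇×G)₂ = ∂G₁/∂z − ∂G₃/∂x = 9*x^2 - 5*y
(∇×G)₃ = ∂G₂/∂x − ∂G₁/∂y = -6
∇×G = (5*x, 9*x^2 - 5*y, -6)
At (-3, 1, -2): (-15, 76, -6).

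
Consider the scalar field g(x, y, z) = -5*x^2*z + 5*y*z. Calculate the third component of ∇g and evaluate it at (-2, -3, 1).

-35

(∇g)_3 = ∂g/∂z = -5*x^2 + 5*y
At (-2, -3, 1): -35.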